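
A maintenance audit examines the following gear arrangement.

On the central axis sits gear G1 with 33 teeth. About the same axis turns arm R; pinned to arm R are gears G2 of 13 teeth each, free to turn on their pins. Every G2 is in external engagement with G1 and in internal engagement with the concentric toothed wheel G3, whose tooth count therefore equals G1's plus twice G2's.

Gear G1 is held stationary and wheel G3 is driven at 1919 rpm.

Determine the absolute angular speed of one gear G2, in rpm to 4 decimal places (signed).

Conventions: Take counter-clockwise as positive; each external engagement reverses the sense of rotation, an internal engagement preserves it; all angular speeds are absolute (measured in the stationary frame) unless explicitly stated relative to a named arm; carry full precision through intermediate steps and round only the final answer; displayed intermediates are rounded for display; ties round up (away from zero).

recognized (axles ride arm R): planetary set, 33/13/59 teeth
normalise by the input: solve with ω_ring = 1, then scale by 1919 rpm
ring teeth: 33 + 2·13 = 59
33(ω_sun−ω_arm) = −59(ω_ring−ω_arm),  ω_sun = 0, ω_ring = 1
33(0−ω_arm) = −59(1−ω_arm)  ⇒  92·ω_arm = 59  ⇒  ω_arm = 59/92
sun–planet mesh: 33·(0−59/92) = −13·(ω_p−ω_arm)  ⇒  ω_p−ω_arm = 1947/1196
ω_p = 59/92 + 1947/1196 = 59/26
scale: ω_p = 59/26 × 1919 rpm = +4354.6538 rpm

+4354.6538 rpm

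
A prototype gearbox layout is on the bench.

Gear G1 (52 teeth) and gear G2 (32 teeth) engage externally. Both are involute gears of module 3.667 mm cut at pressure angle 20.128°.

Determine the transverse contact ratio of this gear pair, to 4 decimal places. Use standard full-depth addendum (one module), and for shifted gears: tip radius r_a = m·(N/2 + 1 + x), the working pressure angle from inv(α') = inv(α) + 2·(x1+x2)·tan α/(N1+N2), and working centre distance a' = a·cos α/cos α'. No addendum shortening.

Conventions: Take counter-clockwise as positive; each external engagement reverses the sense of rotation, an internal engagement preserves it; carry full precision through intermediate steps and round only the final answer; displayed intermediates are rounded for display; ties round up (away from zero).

1.7082

recognized (one external pair, fixed centres): single-mesh tooth geometry, m = 3.667, N1 = 52, N2 = 32
base radii: r_b1 = 89.519101, r_b2 = 55.088678
tip radii: r_a1 = 99.009000, r_a2 = 62.339000
no profile shift: α' = α, a' = a
action lengths: √(r_a1²−r_b1²) = 42.297903, √(r_a2²−r_b2²) = 29.178562
base pitch p_b = π·m·cos α = 10.816637
CR = (42.297903 + 29.178562 − 154.014000·sin 20.12800°)/10.816637 = 1.708238
contact ratio ≈ 1.7082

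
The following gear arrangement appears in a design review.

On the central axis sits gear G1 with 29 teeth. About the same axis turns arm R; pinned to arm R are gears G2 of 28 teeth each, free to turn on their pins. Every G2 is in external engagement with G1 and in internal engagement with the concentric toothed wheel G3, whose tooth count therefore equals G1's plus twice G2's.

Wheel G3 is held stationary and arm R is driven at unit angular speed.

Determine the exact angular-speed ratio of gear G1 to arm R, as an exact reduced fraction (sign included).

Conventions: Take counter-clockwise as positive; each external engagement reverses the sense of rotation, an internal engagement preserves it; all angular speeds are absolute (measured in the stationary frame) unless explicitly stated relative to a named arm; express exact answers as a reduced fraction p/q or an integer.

114/29

class = planetary set [G3 = 29+2·28 = 85; Willis about the carrier]
ring teeth: 29 + 2·28 = 85
29(ω_sun−ω_arm) = −85(ω_ring−ω_arm),  ω_ring = 0, ω_arm = 1
ω_sun = 1 − (85/29)(0−1) = 114/29
ω_out/ω_in = 114/29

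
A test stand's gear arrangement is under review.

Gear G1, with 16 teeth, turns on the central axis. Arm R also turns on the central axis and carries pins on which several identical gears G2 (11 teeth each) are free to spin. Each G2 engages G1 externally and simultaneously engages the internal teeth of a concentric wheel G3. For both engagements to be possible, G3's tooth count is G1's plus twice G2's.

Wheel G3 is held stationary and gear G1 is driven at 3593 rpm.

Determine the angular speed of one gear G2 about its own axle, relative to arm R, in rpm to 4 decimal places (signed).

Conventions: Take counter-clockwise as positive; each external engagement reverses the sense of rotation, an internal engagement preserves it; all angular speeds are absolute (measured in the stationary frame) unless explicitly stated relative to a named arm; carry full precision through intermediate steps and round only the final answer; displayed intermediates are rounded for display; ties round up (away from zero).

planetary set (16T centre, 11T on arm, 38T internal) — Willis relation
normalise by the input: solve with ω_sun = 1, then scale by 3593 rpm
ring teeth: 16 + 2·11 = 38
16(ω_sun−ω_arm) = −38(ω_ring−ω_arm),  ω_ring = 0, ω_sun = 1
16(1−ω_arm) = −38(0−ω_arm)  ⇒  54·ω_arm = 16  ⇒  ω_arm = 8/27
sun–planet mesh: 16·(1−8/27) = −11·(ω_p−ω_arm)  ⇒  ω_p−ω_arm = -304/297
scale: ω_p−ω_arm = -304/297 × 3593 rpm = -3677.6835 rpm

-3677.6835 rpm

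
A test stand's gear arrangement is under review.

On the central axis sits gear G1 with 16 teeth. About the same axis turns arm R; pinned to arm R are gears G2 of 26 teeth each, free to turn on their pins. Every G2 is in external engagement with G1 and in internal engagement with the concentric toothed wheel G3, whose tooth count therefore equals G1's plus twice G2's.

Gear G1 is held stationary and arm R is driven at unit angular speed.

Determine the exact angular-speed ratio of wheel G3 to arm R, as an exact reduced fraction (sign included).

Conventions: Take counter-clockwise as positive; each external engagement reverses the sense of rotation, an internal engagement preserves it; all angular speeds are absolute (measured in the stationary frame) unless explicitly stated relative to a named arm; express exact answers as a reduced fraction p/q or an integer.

21/17

topology: planetary set — G1 16T / G2 26T / G3 68T, arm = carrier (Willis)
ring teeth: 16 + 2·26 = 68
16(ω_sun−ω_arm) = −68(ω_ring−ω_arm),  ω_sun = 0, ω_arm = 1
ω_ring = 1 − (16/68)(0−1) = 21/17
ω_out/ω_in = 21/17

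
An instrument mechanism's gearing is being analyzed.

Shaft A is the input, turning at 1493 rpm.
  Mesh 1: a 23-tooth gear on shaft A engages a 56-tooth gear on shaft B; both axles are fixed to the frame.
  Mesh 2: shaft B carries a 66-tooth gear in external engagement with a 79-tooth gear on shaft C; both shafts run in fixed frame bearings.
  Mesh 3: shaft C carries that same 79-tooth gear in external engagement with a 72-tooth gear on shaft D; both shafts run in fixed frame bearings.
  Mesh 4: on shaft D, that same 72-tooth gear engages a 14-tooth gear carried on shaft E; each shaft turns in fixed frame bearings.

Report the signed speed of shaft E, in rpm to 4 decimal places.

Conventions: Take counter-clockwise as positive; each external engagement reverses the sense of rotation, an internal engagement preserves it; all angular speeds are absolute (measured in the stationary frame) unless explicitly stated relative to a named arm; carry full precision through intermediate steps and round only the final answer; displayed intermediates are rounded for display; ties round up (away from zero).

topology: fixed-axis compound train — 4 meshes, A→E
mesh 1 [23T→56T]: ω = 1493.0000×23/56 = 613.1964 rpm, sense flips to −
mesh 2 [66T→79T]: ω = 613.1964×66/79 = 512.2907 rpm, sense flips to +
mesh 3 [79T→72T]: ω = 512.2907×79/72 = 562.0967 rpm, sense flips to −
mesh 4 [72T→14T]: ω = 562.0967×72/14 = 2890.7832 rpm, sense flips to +
signed output speed = +2890.7832 rpm

+2890.7832 rpm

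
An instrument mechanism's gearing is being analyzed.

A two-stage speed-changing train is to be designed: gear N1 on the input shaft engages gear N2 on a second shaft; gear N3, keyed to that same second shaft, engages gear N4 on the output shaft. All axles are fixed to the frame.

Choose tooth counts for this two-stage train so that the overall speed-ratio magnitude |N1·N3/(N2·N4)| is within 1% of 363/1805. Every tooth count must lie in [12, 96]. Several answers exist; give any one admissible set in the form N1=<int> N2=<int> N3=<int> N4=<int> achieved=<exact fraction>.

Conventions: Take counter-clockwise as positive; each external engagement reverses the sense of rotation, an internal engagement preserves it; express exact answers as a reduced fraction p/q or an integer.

topology: fixed-axis compound train — 2 stages, target 363/1805
target = 363/1805 in lowest terms: an exact hit needs N1·N3 = k·363 and N2·N4 = k·1805 for one integer k, every count in [12, 96]; additionally prefer no 1:1 stage (N1 ≠ N2, N3 ≠ N4)
k = 1: no 1:1-free in-range split of k·363 and k·1805 into factor pairs; take k = 2
k = 2: N1·N3 = 726 = 22·33, N2·N4 = 3610 = 38·95
achieved = 22·33/(38·95) = 363/1805; |achieved − target| = 0 ≤ 363/180500 ✓

N1=22 N2=38 N3=33 N4=95 achieved=363/1805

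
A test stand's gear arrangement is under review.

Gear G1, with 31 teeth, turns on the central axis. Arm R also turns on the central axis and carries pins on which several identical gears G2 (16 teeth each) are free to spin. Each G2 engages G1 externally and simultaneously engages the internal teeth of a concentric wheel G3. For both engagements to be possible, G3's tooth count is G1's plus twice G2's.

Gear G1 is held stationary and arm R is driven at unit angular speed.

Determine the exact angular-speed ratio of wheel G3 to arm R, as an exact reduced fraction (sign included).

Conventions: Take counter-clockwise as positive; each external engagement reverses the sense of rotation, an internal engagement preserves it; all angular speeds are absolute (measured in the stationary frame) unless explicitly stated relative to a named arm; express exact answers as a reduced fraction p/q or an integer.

94/63

topology: planetary set — G1 31T / G2 16T / G3 63T, arm = carrier (Willis)
ring teeth: 31 + 2·16 = 63
31(ω_sun−ω_arm) = −63(ω_ring−ω_arm),  ω_sun = 0, ω_arm = 1
ω_ring = 1 − (31/63)(0−1) = 94/63
ω_out/ω_in = 94/63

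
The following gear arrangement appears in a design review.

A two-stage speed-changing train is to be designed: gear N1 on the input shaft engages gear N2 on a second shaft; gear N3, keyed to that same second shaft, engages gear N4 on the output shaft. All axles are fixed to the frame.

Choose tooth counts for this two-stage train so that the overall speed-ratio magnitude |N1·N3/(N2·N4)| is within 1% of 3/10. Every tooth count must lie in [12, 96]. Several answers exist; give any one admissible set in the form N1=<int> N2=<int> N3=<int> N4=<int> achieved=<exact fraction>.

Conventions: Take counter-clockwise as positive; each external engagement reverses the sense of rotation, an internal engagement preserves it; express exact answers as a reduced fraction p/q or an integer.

class = fixed-axis compound train [2-stage, 3/10 wanted]
target = 3/10 in lowest terms: an exact hit needs N1·N3 = k·3 and N2·N4 = k·10 for one integer k, every count in [12, 96]; additionally prefer no 1:1 stage (N1 ≠ N2, N3 ≠ N4)
k = 1…47: no 1:1-free in-range split of k·3 and k·10 into factor pairs; take k = 48
k = 48: N1·N3 = 144 = 12·12, N2·N4 = 480 = 15·32
achieved = 12·12/(15·32) = 3/10; |achieved − target| = 0 ≤ 3/1000 ✓

N1=12 N2=15 N3=12 N4=32 achieved=3/10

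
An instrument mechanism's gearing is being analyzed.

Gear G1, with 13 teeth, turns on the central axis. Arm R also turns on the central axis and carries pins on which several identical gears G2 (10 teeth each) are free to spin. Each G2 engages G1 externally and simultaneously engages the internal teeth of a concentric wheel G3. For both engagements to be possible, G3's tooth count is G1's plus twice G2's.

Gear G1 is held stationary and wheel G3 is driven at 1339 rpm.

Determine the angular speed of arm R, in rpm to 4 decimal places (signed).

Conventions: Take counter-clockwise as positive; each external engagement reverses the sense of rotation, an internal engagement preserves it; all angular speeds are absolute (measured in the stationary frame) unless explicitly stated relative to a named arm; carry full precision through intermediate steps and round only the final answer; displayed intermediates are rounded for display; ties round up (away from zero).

+960.5870 rpm

class = planetary set [G3 = 13+2·10 = 33; Willis about the carrier]
normalise by the input: solve with ω_ring = 1, then scale by 1339 rpm
ring teeth: 13 + 2·10 = 33
13(ω_sun−ω_arm) = −33(ω_ring−ω_arm),  ω_sun = 0, ω_ring = 1
13(0−ω_arm) = −33(1−ω_arm)  ⇒  46·ω_arm = 33  ⇒  ω_arm = 33/46
scale: ω_arm = 33/46 × 1339 rpm = +960.5870 rpm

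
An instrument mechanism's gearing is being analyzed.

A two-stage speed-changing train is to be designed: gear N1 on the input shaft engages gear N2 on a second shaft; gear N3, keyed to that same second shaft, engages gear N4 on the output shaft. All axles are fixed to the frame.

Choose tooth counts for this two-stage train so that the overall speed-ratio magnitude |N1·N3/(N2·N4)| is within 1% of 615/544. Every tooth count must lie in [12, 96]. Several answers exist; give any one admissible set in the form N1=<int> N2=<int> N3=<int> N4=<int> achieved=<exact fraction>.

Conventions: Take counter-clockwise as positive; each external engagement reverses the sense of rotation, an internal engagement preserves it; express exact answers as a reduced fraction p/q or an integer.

topology: fixed-axis compound train — 2 stages, target 615/544
target = 615/544 in lowest terms: an exact hit needs N1·N3 = k·615 and N2·N4 = k·544 for one integer k, every count in [12, 96]; additionally prefer no 1:1 stage (N1 ≠ N2, N3 ≠ N4)
k = 1: N1·N3 = 615 = 15·41, N2·N4 = 544 = 16·34
achieved = 15·41/(16·34) = 615/544; |achieved − target| = 0 ≤ 123/10880 ✓

N1=15 N2=16 N3=41 N4=34 achieved=615/544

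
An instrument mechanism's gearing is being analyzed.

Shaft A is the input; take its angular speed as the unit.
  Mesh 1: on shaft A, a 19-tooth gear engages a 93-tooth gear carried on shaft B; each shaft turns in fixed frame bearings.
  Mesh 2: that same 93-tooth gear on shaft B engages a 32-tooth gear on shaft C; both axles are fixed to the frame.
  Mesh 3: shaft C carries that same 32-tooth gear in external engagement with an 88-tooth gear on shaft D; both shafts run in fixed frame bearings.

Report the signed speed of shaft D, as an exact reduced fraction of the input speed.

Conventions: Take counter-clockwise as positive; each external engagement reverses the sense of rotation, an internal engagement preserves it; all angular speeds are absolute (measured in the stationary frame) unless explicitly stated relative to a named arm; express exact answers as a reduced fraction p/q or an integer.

-19/88

3-mesh fixed-axis compound train (all bearings frame-fixed)
mesh 1 [19T→93T]: |ω|/ω_in = 1×19/93 = 19/93, sense flips to −
mesh 2 [93T→32T]: |ω|/ω_in = (19/93)×93/32 = 19/32, sense flips to +
mesh 3 [32T→88T]: |ω|/ω_in = (19/32)×32/88 = 19/88, sense flips to −
signed output speed (× input speed) = -19/88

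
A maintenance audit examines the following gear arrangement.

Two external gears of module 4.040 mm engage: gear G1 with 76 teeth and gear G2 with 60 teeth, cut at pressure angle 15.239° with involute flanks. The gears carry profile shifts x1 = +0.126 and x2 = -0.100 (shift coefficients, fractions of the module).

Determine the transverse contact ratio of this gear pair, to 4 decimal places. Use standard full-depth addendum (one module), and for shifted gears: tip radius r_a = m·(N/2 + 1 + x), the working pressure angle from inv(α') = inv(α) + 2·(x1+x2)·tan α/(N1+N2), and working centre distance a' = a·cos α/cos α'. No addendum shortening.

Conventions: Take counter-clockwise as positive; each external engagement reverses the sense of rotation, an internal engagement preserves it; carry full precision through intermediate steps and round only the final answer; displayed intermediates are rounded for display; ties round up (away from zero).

2.1459

topology: single-mesh involute geometry — m = 4.040, 76T/60T pair
base radii: r_b1 = 148.121900, r_b2 = 116.938342
tip radii: r_a1 = 158.069040, r_a2 = 124.836000
inv(α') = inv(15.239°) + 2·(+0.126-0.100)·tan α/(76+60) = 0.00655848  ⇒  α' = 15.31897°
a' = a·cos α / cos α' = 274.7200·cos 15.239°/cos 15.31897° = 274.824771
action lengths: √(r_a1²−r_b1²) = 55.188080, √(r_a2²−r_b2²) = 43.697266
base pitch p_b = π·m·cos α = 12.245755
CR = (55.188080 + 43.697266 − 274.824771·sin 15.31897°)/12.245755 = 2.145945
contact ratio ≈ 2.1459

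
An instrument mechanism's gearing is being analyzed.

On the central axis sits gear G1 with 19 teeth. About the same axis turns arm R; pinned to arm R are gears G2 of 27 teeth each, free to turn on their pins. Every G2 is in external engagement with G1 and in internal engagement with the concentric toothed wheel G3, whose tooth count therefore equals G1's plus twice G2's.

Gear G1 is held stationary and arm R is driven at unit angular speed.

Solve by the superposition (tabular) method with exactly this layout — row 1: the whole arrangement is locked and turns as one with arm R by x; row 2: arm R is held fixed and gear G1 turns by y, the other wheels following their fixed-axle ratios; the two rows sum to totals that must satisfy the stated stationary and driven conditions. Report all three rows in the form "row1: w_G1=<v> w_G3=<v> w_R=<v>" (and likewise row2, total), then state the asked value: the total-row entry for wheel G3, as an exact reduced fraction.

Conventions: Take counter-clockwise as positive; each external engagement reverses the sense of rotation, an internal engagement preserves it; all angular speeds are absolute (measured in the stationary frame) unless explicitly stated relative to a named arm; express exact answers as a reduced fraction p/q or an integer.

row1: w_G1=1 w_G3=1 w_R=1
row2: w_G1=-1 w_G3=19/73 w_R=0
total: w_G1=0 w_G3=92/73 w_R=1
asked value: 92/73

topology: planetary set — G1 19T / G2 27T / G3 73T, arm = carrier (Willis)
row 1: whole set turns with the arm by x
superposition row 2 [arm held]: sun y, ring −(19/73)·y, arm 0
boundary: total ω_sun = x + y = 0 and total ω_arm = x = 1  ⇒  y = -1, x = 1
row 2 ring = −(19/73)·(-1) = 19/73
totals (row 1 + row 2): sun 1 + (-1) = 0, ring 1 + 19/73 = 92/73, arm 1 + 0 = 1
asked cell (total, ring) = 92/73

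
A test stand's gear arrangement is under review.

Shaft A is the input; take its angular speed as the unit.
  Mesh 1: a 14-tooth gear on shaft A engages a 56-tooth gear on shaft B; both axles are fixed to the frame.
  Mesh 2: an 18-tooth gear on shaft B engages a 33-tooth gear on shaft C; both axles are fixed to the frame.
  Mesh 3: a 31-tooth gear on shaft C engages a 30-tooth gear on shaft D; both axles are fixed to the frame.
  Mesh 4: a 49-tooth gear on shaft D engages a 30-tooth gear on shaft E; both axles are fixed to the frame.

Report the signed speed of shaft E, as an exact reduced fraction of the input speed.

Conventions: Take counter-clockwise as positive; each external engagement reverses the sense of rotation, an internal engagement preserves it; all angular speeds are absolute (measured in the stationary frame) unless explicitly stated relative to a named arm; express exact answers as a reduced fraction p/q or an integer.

1519/6600

4-mesh fixed-axis compound train (all bearings frame-fixed)
mesh 1 [14T→56T]: |ω|/ω_in = 1×14/56 = 1/4, sense flips to −
mesh 2 [18T→33T]: |ω|/ω_in = (1/4)×18/33 = 3/22, sense flips to +
mesh 3 [31T→30T]: |ω|/ω_in = (3/22)×31/30 = 31/220, sense flips to −
mesh 4 [49T→30T]: |ω|/ω_in = (31/220)×49/30 = 1519/6600, sense flips to +
signed output speed (× input speed) = 1519/6600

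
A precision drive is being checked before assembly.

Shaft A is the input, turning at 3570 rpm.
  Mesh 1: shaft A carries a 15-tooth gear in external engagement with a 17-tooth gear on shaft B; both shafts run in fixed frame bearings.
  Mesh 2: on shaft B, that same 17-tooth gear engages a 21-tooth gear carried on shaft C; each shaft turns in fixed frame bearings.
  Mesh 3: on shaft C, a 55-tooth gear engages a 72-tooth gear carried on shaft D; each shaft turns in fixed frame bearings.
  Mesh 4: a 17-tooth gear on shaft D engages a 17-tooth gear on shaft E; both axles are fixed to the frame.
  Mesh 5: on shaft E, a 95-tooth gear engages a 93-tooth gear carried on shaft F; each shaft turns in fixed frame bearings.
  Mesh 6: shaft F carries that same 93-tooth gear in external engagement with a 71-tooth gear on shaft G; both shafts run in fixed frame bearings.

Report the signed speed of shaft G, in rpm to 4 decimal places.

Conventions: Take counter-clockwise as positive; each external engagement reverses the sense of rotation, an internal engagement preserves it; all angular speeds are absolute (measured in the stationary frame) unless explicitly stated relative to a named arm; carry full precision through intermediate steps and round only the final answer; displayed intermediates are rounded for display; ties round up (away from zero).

+2606.3674 rpm

recognized (7 fixed axles, 6 meshes): fixed-axis compound train
mesh 1 [15T→17T]: ω = 3570.0000×15/17 = 3150.0000 rpm, sense flips to −
mesh 2 [17T→21T]: ω = 3150.0000×17/21 = 2550.0000 rpm, sense flips to +
mesh 3 [55T→72T]: ω = 2550.0000×55/72 = 1947.9167 rpm, sense flips to −
mesh 4 [17T→17T]: ω = 1947.9167×17/17 = 1947.9167 rpm, sense flips to +
mesh 5 [95T→93T]: ω = 1947.9167×95/93 = 1989.8073 rpm, sense flips to −
mesh 6 [93T→71T]: ω = 1989.8073×93/71 = 2606.3674 rpm, sense flips to +
signed output speed = +2606.3674 rpm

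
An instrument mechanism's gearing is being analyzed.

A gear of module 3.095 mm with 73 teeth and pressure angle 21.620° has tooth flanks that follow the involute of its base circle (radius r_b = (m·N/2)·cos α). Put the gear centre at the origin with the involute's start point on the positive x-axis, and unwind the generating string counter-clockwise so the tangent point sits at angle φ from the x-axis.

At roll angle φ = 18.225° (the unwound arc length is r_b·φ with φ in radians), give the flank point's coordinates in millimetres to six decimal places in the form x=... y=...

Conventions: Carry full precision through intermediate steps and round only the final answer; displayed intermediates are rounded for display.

topology: single-mesh involute geometry — m = 3.095, N = 73
pitch radius r_p = m·N/2 = 3.095·73/2 = 112.967500
base radius r_b = r_p·cos α = 112.967500·cos 21.620° = 105.020002
roll angle φ = 18.225° = 0.31808626 rad
x = r_b·(cos φ + φ·sin φ) = 110.199270
y = r_b·(sin φ − φ·cos φ) = 1.115283

x=110.199270 y=1.115283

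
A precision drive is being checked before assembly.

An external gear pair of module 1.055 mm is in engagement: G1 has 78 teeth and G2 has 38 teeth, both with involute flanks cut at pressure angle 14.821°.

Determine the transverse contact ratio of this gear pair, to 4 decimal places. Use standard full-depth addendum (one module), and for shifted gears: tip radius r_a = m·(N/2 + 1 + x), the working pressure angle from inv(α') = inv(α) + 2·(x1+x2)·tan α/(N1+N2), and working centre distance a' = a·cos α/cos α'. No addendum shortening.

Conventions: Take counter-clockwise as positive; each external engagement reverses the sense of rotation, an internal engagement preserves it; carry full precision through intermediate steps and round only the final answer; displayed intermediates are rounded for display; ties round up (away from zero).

single-mesh involute tooth geometry (78T engaging 38T at module 1.055)
base radii: r_b1 = 39.776093, r_b2 = 19.378097
tip radii: r_a1 = 42.200000, r_a2 = 21.100000
no profile shift: α' = α, a' = a
action lengths: √(r_a1²−r_b1²) = 14.096184, √(r_a2²−r_b2²) = 8.348615
base pitch p_b = π·m·cos α = 3.204110
CR = (14.096184 + 8.348615 − 61.190000·sin 14.82100°)/3.204110 = 2.119899
contact ratio ≈ 2.1199

2.1199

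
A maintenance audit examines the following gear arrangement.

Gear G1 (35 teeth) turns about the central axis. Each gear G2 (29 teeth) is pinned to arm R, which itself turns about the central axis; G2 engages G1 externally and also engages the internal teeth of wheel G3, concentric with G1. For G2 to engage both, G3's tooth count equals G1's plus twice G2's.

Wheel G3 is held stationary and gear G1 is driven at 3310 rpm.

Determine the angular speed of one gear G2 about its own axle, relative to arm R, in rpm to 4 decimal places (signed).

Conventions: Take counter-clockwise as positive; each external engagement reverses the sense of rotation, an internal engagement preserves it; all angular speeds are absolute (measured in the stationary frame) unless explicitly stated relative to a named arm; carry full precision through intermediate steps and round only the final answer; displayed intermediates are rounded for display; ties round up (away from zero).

-2902.4919 rpm

recognized (axles ride arm R): planetary set, 35/29/93 teeth
normalise by the input: solve with ω_sun = 1, then scale by 3310 rpm
ring teeth: 35 + 2·29 = 93
35(ω_sun−ω_arm) = −93(ω_ring−ω_arm),  ω_ring = 0, ω_sun = 1
35(1−ω_arm) = −93(0−ω_arm)  ⇒  128·ω_arm = 35  ⇒  ω_arm = 35/128
sun–planet mesh: 35·(1−35/128) = −29·(ω_p−ω_arm)  ⇒  ω_p−ω_arm = -3255/3712
scale: ω_p−ω_arm = -3255/3712 × 3310 rpm = -2902.4919 rpm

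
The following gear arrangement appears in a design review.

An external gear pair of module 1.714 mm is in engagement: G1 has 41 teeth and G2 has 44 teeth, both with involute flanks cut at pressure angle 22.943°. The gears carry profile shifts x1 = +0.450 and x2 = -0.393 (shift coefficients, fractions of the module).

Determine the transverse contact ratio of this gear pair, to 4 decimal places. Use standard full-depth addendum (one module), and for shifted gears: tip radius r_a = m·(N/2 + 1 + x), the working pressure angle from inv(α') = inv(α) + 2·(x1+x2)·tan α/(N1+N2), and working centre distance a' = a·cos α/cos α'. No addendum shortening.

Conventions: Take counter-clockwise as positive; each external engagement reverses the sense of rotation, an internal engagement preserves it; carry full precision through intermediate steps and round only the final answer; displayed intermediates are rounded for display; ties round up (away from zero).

1.5615

topology: single-mesh involute geometry — m = 1.714, 41T/44T pair
base radii: r_b1 = 32.357421, r_b2 = 34.725037
tip radii: r_a1 = 37.622300, r_a2 = 38.748398
inv(α') = inv(22.943°) + 2·(+0.450-0.393)·tan α/(41+44) = 0.02343806  ⇒  α' = 23.12295°
a' = a·cos α / cos α' = 72.8450·cos 22.943°/cos 23.12295° = 72.942336
action lengths: √(r_a1²−r_b1²) = 19.194654, √(r_a2²−r_b2²) = 17.193316
base pitch p_b = π·m·cos α = 4.958724
CR = (19.194654 + 17.193316 − 72.942336·sin 23.12295°)/4.958724 = 1.561512
contact ratio ≈ 1.5615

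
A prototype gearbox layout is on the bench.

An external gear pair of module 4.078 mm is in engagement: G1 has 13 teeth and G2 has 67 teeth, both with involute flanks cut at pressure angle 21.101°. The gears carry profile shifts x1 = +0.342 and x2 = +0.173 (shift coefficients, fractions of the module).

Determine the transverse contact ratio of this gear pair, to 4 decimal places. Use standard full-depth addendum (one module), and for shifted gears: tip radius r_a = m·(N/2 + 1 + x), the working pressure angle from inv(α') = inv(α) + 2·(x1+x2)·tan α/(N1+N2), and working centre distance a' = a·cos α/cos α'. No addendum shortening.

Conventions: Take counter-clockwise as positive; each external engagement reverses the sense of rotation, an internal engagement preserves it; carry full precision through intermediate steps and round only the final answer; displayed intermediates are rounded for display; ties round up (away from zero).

class = single-mesh tooth geometry [involute pair 13T × 67T, m = 4.078]
base radii: r_b1 = 24.729633, r_b2 = 127.452723
tip radii: r_a1 = 31.979676, r_a2 = 141.396494
inv(α') = inv(21.101°) + 2·(+0.342+0.173)·tan α/(13+67) = 0.02257432  ⇒  α' = 22.84791°
a' = a·cos α / cos α' = 163.1200·cos 21.101°/cos 22.84791° = 165.139389
action lengths: √(r_a1²−r_b1²) = 20.276709, √(r_a2²−r_b2²) = 61.227216
base pitch p_b = π·m·cos α = 11.952374
CR = (20.276709 + 61.227216 − 165.139389·sin 22.84791°)/11.952374 = 1.454319
contact ratio ≈ 1.4543

1.4543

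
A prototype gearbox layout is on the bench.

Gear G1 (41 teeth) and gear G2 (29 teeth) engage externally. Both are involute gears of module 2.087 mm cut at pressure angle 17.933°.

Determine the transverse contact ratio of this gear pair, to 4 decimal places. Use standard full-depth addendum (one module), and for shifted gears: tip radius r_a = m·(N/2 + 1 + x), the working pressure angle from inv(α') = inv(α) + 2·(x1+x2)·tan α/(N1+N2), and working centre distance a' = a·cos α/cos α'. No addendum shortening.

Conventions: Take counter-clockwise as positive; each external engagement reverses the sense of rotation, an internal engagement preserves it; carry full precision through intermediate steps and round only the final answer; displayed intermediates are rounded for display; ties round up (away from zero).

1.7853

topology: single-mesh involute geometry — m = 2.087, 41T/29T pair
base radii: r_b1 = 40.704959, r_b2 = 28.791312
tip radii: r_a1 = 44.870500, r_a2 = 32.348500
no profile shift: α' = α, a' = a
action lengths: √(r_a1²−r_b1²) = 18.880363, √(r_a2²−r_b2²) = 14.747399
base pitch p_b = π·m·cos α = 6.237971
CR = (18.880363 + 14.747399 − 73.045000·sin 17.93300°)/6.237971 = 1.785335
contact ratio ≈ 1.7853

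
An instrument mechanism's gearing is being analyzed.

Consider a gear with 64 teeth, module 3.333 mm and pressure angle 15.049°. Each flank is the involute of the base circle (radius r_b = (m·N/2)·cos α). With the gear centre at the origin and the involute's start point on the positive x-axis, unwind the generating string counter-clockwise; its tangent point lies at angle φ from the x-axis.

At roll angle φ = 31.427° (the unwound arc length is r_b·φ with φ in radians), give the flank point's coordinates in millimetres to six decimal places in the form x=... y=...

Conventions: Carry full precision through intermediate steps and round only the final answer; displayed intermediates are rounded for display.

recognized (one wheel, involute flank): single-mesh tooth geometry, m = 3.333, N = 64
pitch radius r_p = m·N/2 = 3.333·64/2 = 106.656000
base radius r_b = r_p·cos α = 106.656000·cos 15.049° = 102.998139
roll angle φ = 31.427° = 0.54850462 rad
x = r_b·(cos φ + φ·sin φ) = 117.345983
y = r_b·(sin φ − φ·cos φ) = 5.497007

x=117.345983 y=5.497007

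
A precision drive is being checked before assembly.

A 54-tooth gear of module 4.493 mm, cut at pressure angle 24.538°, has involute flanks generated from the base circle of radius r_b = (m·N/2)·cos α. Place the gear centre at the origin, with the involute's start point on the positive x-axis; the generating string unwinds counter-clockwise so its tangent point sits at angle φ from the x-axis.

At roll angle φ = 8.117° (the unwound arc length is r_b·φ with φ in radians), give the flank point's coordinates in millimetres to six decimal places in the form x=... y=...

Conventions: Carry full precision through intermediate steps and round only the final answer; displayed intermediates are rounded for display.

x=111.456780 y=0.104380

class = single-mesh tooth geometry [base-circle involute, m = 4.493, 54T]
pitch radius r_p = m·N/2 = 4.493·54/2 = 121.311000
base radius r_b = r_p·cos α = 121.311000·cos 24.538° = 110.354923
roll angle φ = 8.117° = 0.14166838 rad
x = r_b·(cos φ + φ·sin φ) = 111.456780
y = r_b·(sin φ − φ·cos φ) = 0.104380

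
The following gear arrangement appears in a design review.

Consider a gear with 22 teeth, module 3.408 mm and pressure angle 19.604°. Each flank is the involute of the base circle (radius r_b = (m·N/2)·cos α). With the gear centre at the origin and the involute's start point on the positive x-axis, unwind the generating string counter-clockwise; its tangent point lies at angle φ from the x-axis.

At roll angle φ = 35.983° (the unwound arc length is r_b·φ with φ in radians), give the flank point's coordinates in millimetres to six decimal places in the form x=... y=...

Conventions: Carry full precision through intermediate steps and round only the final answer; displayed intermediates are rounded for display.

recognized (one wheel, involute flank): single-mesh tooth geometry, m = 3.408, N = 22
pitch radius r_p = m·N/2 = 3.408·22/2 = 37.488000
base radius r_b = r_p·cos α = 37.488000·cos 19.604° = 35.314972
roll angle φ = 35.983° = 0.62802182 rad
x = r_b·(cos φ + φ·sin φ) = 41.607484
y = r_b·(sin φ − φ·cos φ) = 2.802432

x=41.607484 y=2.802432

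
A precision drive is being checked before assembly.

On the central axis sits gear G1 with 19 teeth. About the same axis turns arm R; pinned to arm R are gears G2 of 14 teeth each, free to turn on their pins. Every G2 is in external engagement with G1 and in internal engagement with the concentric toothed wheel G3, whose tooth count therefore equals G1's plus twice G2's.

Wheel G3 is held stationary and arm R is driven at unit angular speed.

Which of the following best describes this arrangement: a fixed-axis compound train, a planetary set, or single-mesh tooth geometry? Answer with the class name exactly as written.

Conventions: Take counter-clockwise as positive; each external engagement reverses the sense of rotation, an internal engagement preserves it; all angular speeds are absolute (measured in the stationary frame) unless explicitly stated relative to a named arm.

planetary set

class = planetary set [G3 = 19+2·14 = 47; Willis about the carrier]
classification: planetary set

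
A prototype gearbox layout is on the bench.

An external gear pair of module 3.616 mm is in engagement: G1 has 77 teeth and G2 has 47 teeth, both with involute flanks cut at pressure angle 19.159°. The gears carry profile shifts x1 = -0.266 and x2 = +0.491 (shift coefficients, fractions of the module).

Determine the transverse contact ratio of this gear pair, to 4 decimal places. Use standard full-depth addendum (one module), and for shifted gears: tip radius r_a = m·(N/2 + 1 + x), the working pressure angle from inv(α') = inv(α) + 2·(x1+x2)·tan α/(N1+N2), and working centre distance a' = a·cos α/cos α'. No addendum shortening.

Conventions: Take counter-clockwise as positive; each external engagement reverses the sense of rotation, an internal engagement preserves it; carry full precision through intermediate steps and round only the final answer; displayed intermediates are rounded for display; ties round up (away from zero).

single-mesh involute tooth geometry (77T engaging 47T at module 3.616)
base radii: r_b1 = 131.505029, r_b2 = 80.269303
tip radii: r_a1 = 141.870144, r_a2 = 90.367456
inv(α') = inv(19.159°) + 2·(-0.266+0.491)·tan α/(77+47) = 0.01430790  ⇒  α' = 19.73832°
a' = a·cos α / cos α' = 224.1920·cos 19.159°/cos 19.73832° = 224.993876
action lengths: √(r_a1²−r_b1²) = 53.231242, √(r_a2²−r_b2²) = 41.510433
base pitch p_b = π·m·cos α = 10.730785
CR = (53.231242 + 41.510433 − 224.993876·sin 19.73832°)/10.730785 = 1.747835
contact ratio ≈ 1.7478

1.7478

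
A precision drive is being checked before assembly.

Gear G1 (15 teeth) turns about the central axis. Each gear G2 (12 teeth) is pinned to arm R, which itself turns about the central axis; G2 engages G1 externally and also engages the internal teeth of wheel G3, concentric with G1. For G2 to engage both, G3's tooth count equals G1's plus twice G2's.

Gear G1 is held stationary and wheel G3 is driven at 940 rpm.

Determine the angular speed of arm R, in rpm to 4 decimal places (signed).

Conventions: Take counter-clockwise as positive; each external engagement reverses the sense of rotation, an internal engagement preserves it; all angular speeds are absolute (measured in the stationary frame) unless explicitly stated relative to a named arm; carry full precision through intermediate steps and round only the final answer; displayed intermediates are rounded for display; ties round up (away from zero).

topology: planetary set — G1 15T / G2 12T / G3 39T, arm = carrier (Willis)
normalise by the input: solve with ω_ring = 1, then scale by 940 rpm
ring teeth: 15 + 2·12 = 39
15(ω_sun−ω_arm) = −39(ω_ring−ω_arm),  ω_sun = 0, ω_ring = 1
15(0−ω_arm) = −39(1−ω_arm)  ⇒  54·ω_arm = 39  ⇒  ω_arm = 13/18
scale: ω_arm = 13/18 × 940 rpm = +678.8889 rpm

+678.8889 rpm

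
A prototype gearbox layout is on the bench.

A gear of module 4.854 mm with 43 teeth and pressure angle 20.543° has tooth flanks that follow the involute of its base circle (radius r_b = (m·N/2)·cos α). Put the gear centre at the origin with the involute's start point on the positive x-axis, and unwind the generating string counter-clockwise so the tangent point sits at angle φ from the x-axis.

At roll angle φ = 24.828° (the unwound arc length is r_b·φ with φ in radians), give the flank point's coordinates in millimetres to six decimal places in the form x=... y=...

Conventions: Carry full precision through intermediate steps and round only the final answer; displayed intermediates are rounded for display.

x=106.473473 y=2.601135

class = single-mesh tooth geometry [base-circle involute, m = 4.854, 43T]
pitch radius r_p = m·N/2 = 4.854·43/2 = 104.361000
base radius r_b = r_p·cos α = 104.361000·cos 20.543° = 97.724590
roll angle φ = 24.828° = 0.43333035 rad
x = r_b·(cos φ + φ·sin φ) = 106.473473
y = r_b·(sin φ − φ·cos φ) = 2.601135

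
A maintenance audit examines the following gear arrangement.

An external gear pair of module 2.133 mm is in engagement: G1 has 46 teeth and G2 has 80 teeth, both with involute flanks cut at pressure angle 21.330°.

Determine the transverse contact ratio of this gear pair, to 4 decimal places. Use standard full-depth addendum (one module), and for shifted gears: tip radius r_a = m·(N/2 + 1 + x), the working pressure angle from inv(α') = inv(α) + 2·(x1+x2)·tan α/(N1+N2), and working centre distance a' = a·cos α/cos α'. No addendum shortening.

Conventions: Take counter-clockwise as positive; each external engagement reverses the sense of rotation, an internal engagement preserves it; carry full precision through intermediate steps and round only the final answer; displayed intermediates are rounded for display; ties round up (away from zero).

recognized (one external pair, fixed centres): single-mesh tooth geometry, m = 2.133, N1 = 46, N2 = 80
base radii: r_b1 = 45.698503, r_b2 = 79.475657
tip radii: r_a1 = 51.192000, r_a2 = 87.453000
no profile shift: α' = α, a' = a
action lengths: √(r_a1²−r_b1²) = 23.070928, √(r_a2²−r_b2²) = 36.491741
base pitch p_b = π·m·cos α = 6.242004
CR = (23.070928 + 36.491741 − 134.379000·sin 21.33000°)/6.242004 = 1.711595
contact ratio ≈ 1.7116

1.7116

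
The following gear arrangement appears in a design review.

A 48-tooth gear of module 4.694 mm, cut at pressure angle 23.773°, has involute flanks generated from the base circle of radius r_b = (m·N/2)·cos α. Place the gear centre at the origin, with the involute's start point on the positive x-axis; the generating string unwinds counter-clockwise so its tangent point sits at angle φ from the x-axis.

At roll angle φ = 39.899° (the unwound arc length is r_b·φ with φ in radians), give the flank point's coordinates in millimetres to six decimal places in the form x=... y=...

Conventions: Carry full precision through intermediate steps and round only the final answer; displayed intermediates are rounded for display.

x=125.144694 y=11.051853

recognized (one wheel, involute flank): single-mesh tooth geometry, m = 4.694, N = 48
pitch radius r_p = m·N/2 = 4.694·48/2 = 112.656000
base radius r_b = r_p·cos α = 112.656000·cos 23.773° = 103.097108
roll angle φ = 39.899° = 0.69636892 rad
x = r_b·(cos φ + φ·sin φ) = 125.144694
y = r_b·(sin φ − φ·cos φ) = 11.051853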